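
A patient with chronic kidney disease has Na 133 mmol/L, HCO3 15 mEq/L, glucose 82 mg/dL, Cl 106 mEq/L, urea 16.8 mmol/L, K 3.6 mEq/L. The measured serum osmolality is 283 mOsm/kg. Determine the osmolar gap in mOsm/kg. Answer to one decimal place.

Calculated osmolality = 2·Na + glucose/18 + urea
= 2·133 + 82/18 + 16.8
= 266 + 4.56 + 16.80
= 287.36 mOsm/kg ≈ 287.4 mOsm/kg
Osmolar gap = measured − calculated = 283 − 287.4 = -4.4 mOsm/kg

-4.4 mOsm/kg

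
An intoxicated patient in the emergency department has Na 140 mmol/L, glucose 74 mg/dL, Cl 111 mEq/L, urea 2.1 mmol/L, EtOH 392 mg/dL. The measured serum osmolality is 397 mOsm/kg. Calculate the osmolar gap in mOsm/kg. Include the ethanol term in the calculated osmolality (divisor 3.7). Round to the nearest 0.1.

4.8 mOsm/kg

Calculated osmolality = 2·Na + glucose/18 + urea + ethanol/3.7
= 2·140 + 74/18 + 2.1 + 392/3.7
= 280 + 4.11 + 2.10 + 105.95
= 392.16 mOsm/kg ≈ 392.2 mOsm/kg
Osmolar gap = measured − calculated = 397 − 392.2 = 4.8 mOsm/kg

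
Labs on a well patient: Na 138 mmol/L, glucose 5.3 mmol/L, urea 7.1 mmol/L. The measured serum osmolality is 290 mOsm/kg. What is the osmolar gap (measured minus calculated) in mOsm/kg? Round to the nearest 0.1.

Calculated osmolality = 2·Na + glucose + urea
= 2·138 + 5.3 + 7.1
= 276 + 5.30 + 7.10
= 288.4 mOsm/kg ≈ 288.4 mOsm/kg
Osmolar gap = measured − calculated = 290 − 288.4 = 1.6 mOsm/kg

1.6 mOsm/kg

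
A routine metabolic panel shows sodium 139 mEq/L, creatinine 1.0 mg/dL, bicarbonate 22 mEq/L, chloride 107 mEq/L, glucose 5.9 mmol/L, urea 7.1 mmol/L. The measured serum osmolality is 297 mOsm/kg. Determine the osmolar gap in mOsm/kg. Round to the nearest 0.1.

Calculated osmolality = 2·Na + glucose + urea
= 2·139 + 5.9 + 7.1
= 278 + 5.90 + 7.10
= 291 mOsm/kg ≈ 291.0 mOsm/kg
Osmolar gap = measured − calculated = 297 − 291.0 = 6.0 mOsm/kg

6.0 mOsm/kg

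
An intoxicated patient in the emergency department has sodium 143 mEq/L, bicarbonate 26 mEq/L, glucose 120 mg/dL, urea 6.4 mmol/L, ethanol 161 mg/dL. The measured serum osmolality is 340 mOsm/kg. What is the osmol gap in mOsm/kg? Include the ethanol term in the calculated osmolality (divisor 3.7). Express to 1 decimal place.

-2.6 mOsm/kg

Calculated osmolality = 2·Na + glucose/18 + urea + ethanol/3.7
= 2·143 + 120/18 + 6.4 + 161/3.7
= 286 + 6.67 + 6.40 + 43.51
= 342.58 mOsm/kg ≈ 342.6 mOsm/kg
Osmolar gap = measured − calculated = 340 − 342.6 = -2.6 mOsm/kg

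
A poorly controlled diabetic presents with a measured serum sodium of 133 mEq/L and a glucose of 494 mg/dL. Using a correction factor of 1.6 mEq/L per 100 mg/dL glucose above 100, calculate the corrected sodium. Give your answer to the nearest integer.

139 mEq/L

Corrected Na = measured Na + 1.6 · (glucose − 100)/100
= 133 + 1.6 · (494 − 100)/100
= 133 + 6.3
= 139.3 mEq/L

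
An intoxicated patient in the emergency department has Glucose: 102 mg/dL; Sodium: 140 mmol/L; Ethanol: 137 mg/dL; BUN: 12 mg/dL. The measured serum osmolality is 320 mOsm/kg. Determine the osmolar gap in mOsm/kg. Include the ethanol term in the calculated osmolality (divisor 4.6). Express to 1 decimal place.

0.3 mOsm/kg

Calculated osmolality = 2·Na + glucose/18 + BUN/2.8 + ethanol/4.6
= 2·140 + 102/18 + 12/2.8 + 137/4.6
= 280 + 5.67 + 4.29 + 29.78
= 319.74 mOsm/kg ≈ 319.7 mOsm/kg
Osmolar gap = measured − calculated = 320 − 319.7 = 0.3 mOsm/kg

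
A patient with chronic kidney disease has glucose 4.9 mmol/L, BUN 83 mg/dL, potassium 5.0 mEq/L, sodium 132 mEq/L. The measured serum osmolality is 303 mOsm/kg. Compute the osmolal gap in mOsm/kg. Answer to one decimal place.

Calculated osmolality = 2·Na + glucose + BUN/2.8
= 2·132 + 4.9 + 83/2.8
= 264 + 4.90 + 29.64
= 298.54 mOsm/kg ≈ 298.5 mOsm/kg
Osmolar gap = measured − calculated = 303 − 298.5 = 4.5 mOsm/kg

4.5 mOsm/kg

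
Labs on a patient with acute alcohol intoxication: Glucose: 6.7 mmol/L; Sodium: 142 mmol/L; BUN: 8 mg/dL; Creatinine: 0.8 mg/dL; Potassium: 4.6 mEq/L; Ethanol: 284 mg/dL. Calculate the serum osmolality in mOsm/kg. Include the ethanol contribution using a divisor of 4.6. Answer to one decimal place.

Calculated osmolality = 2·Na + glucose + BUN/2.8 + ethanol/4.6
= 2·142 + 6.7 + 8/2.8 + 284/4.6
= 284 + 6.70 + 2.86 + 61.74
= 355.3 mOsm/kg

355.3 mOsm/kg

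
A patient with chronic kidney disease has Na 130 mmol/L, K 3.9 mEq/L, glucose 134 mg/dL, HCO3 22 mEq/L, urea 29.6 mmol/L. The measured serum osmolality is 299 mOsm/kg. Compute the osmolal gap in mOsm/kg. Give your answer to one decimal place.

Calculated osmolality = 2·Na + glucose/18 + urea
= 2·130 + 134/18 + 29.6
= 260 + 7.44 + 29.60
= 297.04 mOsm/kg ≈ 297.0 mOsm/kg
Osmolar gap = measured − calculated = 299 − 297.0 = 2.0 mOsm/kg

2.0 mOsm/kg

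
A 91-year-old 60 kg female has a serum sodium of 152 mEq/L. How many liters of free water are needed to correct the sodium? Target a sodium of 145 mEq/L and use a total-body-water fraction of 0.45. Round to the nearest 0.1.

TBW = 0.45 · 60 = 27 L
Free water deficit = TBW · (Na/145 − 1)
= 27 · (152/145 − 1)
= 27 · 0.0483
= 1.3 L

1.3 L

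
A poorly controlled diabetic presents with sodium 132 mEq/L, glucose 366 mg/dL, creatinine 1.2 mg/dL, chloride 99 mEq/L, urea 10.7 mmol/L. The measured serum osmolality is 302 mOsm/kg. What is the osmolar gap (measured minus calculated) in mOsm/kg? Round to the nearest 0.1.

7.0 mOsm/kg

Calculated osmolality = 2·Na + glucose/18 + urea
= 2·132 + 366/18 + 10.7
= 264 + 20.33 + 10.70
= 295.03 mOsm/kg ≈ 295.0 mOsm/kg
Osmolar gap = measured − calculated = 302 − 295.0 = 7.0 mOsm/kg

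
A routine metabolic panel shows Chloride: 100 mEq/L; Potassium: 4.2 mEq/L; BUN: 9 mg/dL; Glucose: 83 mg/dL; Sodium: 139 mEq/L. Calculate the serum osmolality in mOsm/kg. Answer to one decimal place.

285.8 mOsm/kg

Calculated osmolality = 2·Na + glucose/18 + BUN/2.8
= 2·139 + 83/18 + 9/2.8
= 278 + 4.61 + 3.21
= 285.82 mOsm/kg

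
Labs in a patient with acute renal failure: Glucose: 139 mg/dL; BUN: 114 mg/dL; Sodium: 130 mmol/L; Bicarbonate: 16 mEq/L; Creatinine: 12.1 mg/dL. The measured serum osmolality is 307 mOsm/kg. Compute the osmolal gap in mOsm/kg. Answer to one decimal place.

-1.4 mOsm/kg

Calculated osmolality = 2·Na + glucose/18 + BUN/2.8
= 2·130 + 139/18 + 114/2.8
= 260 + 7.72 + 40.71
= 308.43 mOsm/kg ≈ 308.4 mOsm/kg
Osmolar gap = measured − calculated = 307 − 308.4 = -1.4 mOsm/kg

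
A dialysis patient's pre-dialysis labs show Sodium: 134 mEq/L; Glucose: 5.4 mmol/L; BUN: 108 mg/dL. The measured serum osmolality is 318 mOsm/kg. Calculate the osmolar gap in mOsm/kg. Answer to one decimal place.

6.0 mOsm/kg

Calculated osmolality = 2·Na + glucose + BUN/2.8
= 2·134 + 5.4 + 108/2.8
= 268 + 5.40 + 38.57
= 311.97 mOsm/kg ≈ 312.0 mOsm/kg
Osmolar gap = measured − calculated = 318 − 312.0 = 6.0 mOsm/kg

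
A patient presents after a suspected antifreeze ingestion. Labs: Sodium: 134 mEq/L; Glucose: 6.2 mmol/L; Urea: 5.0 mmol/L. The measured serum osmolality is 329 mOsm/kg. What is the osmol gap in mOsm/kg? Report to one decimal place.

49.8 mOsm/kg

Calculated osmolality = 2·Na + glucose + urea
= 2·134 + 6.2 + 5
= 268 + 6.20 + 5
= 279.2 mOsm/kg ≈ 279.2 mOsm/kg
Osmolar gap = measured − calculated = 329 − 279.2 = 49.8 mOsm/kg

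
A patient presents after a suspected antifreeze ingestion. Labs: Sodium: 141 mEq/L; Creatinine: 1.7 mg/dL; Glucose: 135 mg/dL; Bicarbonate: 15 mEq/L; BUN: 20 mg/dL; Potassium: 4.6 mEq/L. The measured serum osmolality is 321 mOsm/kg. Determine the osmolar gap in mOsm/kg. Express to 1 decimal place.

24.4 mOsm/kg

Calculated osmolality = 2·Na + glucose/18 + BUN/2.8
= 2·141 + 135/18 + 20/2.8
= 282 + 7.50 + 7.14
= 296.64 mOsm/kg ≈ 296.6 mOsm/kg
Osmolar gap = measured − calculated = 321 − 296.6 = 24.4 mOsm/kg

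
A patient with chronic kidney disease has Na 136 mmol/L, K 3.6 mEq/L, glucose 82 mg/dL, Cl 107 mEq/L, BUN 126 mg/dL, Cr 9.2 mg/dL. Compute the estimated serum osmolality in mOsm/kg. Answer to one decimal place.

Calculated osmolality = 2·Na + glucose/18 + BUN/2.8
= 2·136 + 82/18 + 126/2.8
= 272 + 4.56 + 45
= 321.56 mOsm/kg

321.6 mOsm/kg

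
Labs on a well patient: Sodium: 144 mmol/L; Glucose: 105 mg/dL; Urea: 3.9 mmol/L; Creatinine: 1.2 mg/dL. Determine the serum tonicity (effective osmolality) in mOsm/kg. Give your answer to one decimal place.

293.8 mOsm/kg

Effective osmolality excludes urea (freely permeant across cell membranes):
2·Na + glucose/18
= 2·144 + 105/18
= 288 + 5.83
= 293.83 mOsm/kg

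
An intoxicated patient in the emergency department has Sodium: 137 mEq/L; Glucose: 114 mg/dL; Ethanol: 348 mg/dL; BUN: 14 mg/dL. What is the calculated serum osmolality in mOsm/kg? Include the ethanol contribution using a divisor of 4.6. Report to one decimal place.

Calculated osmolality = 2·Na + glucose/18 + BUN/2.8 + ethanol/4.6
= 2·137 + 114/18 + 14/2.8 + 348/4.6
= 274 + 6.33 + 5 + 75.65
= 360.98 mOsm/kg

361.0 mOsm/kg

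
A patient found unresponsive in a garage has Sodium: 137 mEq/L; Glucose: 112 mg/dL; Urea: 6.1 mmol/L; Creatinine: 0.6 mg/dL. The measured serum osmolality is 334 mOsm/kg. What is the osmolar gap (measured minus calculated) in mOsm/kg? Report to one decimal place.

47.7 mOsm/kg

Calculated osmolality = 2·Na + glucose/18 + urea
= 2·137 + 112/18 + 6.1
= 274 + 6.22 + 6.10
= 286.32 mOsm/kg ≈ 286.3 mOsm/kg
Osmolar gap = measured − calculated = 334 − 286.3 = 47.7 mOsm/kg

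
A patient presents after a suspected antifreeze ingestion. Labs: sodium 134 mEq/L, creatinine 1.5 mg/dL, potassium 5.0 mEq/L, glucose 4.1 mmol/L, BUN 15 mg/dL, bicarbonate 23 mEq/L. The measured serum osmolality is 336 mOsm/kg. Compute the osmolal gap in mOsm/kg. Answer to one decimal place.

Calculated osmolality = 2·Na + glucose + BUN/2.8
= 2·134 + 4.1 + 15/2.8
= 268 + 4.10 + 5.36
= 277.46 mOsm/kg ≈ 277.5 mOsm/kg
Osmolar gap = measured − calculated = 336 − 277.5 = 58.5 mOsm/kg

58.5 mOsm/kg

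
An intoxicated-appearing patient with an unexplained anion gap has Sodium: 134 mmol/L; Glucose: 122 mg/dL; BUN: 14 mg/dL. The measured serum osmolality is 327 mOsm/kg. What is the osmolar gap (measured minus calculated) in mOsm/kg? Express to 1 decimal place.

47.2 mOsm/kg

Calculated osmolality = 2·Na + glucose/18 + BUN/2.8
= 2·134 + 122/18 + 14/2.8
= 268 + 6.78 + 5
= 279.78 mOsm/kg ≈ 279.8 mOsm/kg
Osmolar gap = measured − calculated = 327 − 279.8 = 47.2 mOsm/kg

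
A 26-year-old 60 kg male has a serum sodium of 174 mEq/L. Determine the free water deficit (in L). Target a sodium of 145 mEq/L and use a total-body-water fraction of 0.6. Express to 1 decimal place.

TBW = 0.6 · 60 = 36 L
Free water deficit = TBW · (Na/145 − 1)
= 36 · (174/145 − 1)
= 36 · 0.2
= 7.2 L

7.2 L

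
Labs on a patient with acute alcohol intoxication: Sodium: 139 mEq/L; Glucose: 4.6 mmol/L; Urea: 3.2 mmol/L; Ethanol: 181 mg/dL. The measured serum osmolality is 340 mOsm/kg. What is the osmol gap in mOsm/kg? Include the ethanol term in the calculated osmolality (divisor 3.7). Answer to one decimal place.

Calculated osmolality = 2·Na + glucose + urea + ethanol/3.7
= 2·139 + 4.6 + 3.2 + 181/3.7
= 278 + 4.60 + 3.20 + 48.92
= 334.72 mOsm/kg ≈ 334.7 mOsm/kg
Osmolar gap = measured − calculated = 340 − 334.7 = 5.3 mOsm/kg

5.3 mOsm/kg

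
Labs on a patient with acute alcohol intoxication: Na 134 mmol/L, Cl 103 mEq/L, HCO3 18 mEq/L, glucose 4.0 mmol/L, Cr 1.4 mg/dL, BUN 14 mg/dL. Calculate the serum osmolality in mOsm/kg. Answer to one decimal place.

Calculated osmolality = 2·Na + glucose + BUN/2.8
= 2·134 + 4 + 14/2.8
= 268 + 4 + 5
= 277 mOsm/kg

277.0 mOsm/kg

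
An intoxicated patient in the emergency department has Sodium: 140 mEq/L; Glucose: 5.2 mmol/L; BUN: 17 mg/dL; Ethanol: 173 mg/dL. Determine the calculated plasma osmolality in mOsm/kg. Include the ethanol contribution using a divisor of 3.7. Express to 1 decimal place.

338.0 mOsm/kg

Calculated osmolality = 2·Na + glucose + BUN/2.8 + ethanol/3.7
= 2·140 + 5.2 + 17/2.8 + 173/3.7
= 280 + 5.20 + 6.07 + 46.76
= 338.03 mOsm/kg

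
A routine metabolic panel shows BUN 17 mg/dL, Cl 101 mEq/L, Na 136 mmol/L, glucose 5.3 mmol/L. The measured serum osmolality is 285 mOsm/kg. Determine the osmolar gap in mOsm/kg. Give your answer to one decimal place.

Calculated osmolality = 2·Na + glucose + BUN/2.8
= 2·136 + 5.3 + 17/2.8
= 272 + 5.30 + 6.07
= 283.37 mOsm/kg ≈ 283.4 mOsm/kg
Osmolar gap = measured − calculated = 285 − 283.4 = 1.6 mOsm/kg

1.6 mOsm/kg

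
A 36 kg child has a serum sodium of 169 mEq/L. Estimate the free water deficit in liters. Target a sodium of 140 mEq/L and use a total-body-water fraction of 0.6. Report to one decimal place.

4.5 L

TBW = 0.6 · 36 = 21.6 L
Free water deficit = TBW · (Na/140 − 1)
= 21.6 · (169/140 − 1)
= 21.6 · 0.2071
= 4.47 L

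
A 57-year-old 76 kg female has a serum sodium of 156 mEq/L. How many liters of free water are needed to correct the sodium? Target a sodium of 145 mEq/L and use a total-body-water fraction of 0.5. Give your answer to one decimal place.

TBW = 0.5 · 76 = 38 L
Free water deficit = TBW · (Na/145 − 1)
= 38 · (156/145 − 1)
= 38 · 0.0759
= 2.88 L

2.9 L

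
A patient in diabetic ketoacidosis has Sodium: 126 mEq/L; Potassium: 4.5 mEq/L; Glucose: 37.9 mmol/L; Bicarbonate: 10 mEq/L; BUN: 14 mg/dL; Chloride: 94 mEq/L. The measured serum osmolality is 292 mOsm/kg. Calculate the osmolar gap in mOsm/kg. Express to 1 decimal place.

-2.9 mOsm/kg

Calculated osmolality = 2·Na + glucose + BUN/2.8
= 2·126 + 37.9 + 14/2.8
= 252 + 37.90 + 5
= 294.9 mOsm/kg ≈ 294.9 mOsm/kg
Osmolar gap = measured − calculated = 292 − 294.9 = -2.9 mOsm/kg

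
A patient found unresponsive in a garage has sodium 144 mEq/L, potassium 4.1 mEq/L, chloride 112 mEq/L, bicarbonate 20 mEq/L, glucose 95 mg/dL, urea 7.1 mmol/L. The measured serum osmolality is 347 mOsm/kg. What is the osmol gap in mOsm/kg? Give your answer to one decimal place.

Calculated osmolality = 2·Na + glucose/18 + urea
= 2·144 + 95/18 + 7.1
= 288 + 5.28 + 7.10
= 300.38 mOsm/kg ≈ 300.4 mOsm/kg
Osmolar gap = measured − calculated = 347 − 300.4 = 46.6 mOsm/kg

46.6 mOsm/kg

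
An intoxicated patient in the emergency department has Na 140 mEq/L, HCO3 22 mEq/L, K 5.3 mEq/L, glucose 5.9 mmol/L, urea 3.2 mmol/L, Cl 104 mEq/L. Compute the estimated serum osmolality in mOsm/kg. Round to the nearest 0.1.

289.1 mOsm/kg

Calculated osmolality = 2·Na + glucose + urea
= 2·140 + 5.9 + 3.2
= 280 + 5.90 + 3.20
= 289.1 mOsm/kg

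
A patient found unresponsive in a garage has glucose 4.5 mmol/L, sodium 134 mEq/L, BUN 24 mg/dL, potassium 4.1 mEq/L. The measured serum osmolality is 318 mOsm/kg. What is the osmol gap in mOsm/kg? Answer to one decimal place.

Calculated osmolality = 2·Na + glucose + BUN/2.8
= 2·134 + 4.5 + 24/2.8
= 268 + 4.50 + 8.57
= 281.07 mOsm/kg ≈ 281.1 mOsm/kg
Osmolar gap = measured − calculated = 318 − 281.1 = 36.9 mOsm/kg

36.9 mOsm/kg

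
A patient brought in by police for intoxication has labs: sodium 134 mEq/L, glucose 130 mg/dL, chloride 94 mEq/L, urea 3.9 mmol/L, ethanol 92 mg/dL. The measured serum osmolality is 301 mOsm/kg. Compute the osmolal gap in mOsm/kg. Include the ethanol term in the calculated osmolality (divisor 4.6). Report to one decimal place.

Calculated osmolality = 2·Na + glucose/18 + urea + ethanol/4.6
= 2·134 + 130/18 + 3.9 + 92/4.6
= 268 + 7.22 + 3.90 + 20
= 299.12 mOsm/kg ≈ 299.1 mOsm/kg
Osmolar gap = measured − calculated = 301 − 299.1 = 1.9 mOsm/kg

1.9 mOsm/kg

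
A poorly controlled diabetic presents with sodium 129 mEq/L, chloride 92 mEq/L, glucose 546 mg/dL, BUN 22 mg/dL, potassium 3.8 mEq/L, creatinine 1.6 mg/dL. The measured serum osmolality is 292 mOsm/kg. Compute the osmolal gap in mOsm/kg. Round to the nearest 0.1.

-4.2 mOsm/kg

Calculated osmolality = 2·Na + glucose/18 + BUN/2.8
= 2·129 + 546/18 + 22/2.8
= 258 + 30.33 + 7.86
= 296.19 mOsm/kg ≈ 296.2 mOsm/kg
Osmolar gap = measured − calculated = 292 − 296.2 = -4.2 mOsm/kg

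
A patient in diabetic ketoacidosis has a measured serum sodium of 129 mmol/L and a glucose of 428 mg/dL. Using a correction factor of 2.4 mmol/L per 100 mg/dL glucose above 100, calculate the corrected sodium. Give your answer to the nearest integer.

137 mmol/L

Corrected Na = measured Na + 2.4 · (glucose − 100)/100
= 129 + 2.4 · (428 − 100)/100
= 129 + 7.9
= 136.9 mmol/L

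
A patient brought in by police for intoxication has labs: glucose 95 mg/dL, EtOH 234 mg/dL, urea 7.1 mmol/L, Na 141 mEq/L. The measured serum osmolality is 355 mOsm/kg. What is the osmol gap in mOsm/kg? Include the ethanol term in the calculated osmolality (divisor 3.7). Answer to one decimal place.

-2.6 mOsm/kg

Calculated osmolality = 2·Na + glucose/18 + urea + ethanol/3.7
= 2·141 + 95/18 + 7.1 + 234/3.7
= 282 + 5.28 + 7.10 + 63.24
= 357.62 mOsm/kg ≈ 357.6 mOsm/kg
Osmolar gap = measured − calculated = 355 − 357.6 = -2.6 mOsm/kg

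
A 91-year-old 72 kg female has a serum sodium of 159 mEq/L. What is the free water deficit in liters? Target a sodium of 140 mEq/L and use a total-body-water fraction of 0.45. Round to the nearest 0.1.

4.4 L

TBW = 0.45 · 72 = 32.4 L
Free water deficit = TBW · (Na/140 − 1)
= 32.4 · (159/140 − 1)
= 32.4 · 0.1357
= 4.4 L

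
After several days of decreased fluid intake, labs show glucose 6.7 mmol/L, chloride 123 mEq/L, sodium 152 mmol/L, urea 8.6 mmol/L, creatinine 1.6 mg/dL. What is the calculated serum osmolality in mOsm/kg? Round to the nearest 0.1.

Calculated osmolality = 2·Na + glucose + urea
= 2·152 + 6.7 + 8.6
= 304 + 6.70 + 8.60
= 319.3 mOsm/kg

319.3 mOsm/kg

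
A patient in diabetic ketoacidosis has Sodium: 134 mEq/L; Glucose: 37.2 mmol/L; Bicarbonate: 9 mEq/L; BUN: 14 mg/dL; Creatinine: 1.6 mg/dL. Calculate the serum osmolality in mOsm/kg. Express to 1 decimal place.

Calculated osmolality = 2·Na + glucose + BUN/2.8
= 2·134 + 37.2 + 14/2.8
= 268 + 37.20 + 5
= 310.2 mOsm/kg

310.2 mOsm/kg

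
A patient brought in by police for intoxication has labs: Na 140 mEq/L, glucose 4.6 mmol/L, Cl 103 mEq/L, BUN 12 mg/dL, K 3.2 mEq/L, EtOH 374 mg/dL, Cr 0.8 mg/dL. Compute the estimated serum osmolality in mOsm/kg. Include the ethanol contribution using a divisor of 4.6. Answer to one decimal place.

Calculated osmolality = 2·Na + glucose + BUN/2.8 + ethanol/4.6
= 2·140 + 4.6 + 12/2.8 + 374/4.6
= 280 + 4.60 + 4.29 + 81.30
= 370.19 mOsm/kg

370.2 mOsm/kg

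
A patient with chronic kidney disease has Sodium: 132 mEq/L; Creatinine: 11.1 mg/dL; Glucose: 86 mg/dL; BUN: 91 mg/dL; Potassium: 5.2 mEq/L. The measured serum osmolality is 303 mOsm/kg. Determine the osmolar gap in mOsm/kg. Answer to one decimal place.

Calculated osmolality = 2·Na + glucose/18 + BUN/2.8
= 2·132 + 86/18 + 91/2.8
= 264 + 4.78 + 32.50
= 301.28 mOsm/kg ≈ 301.3 mOsm/kg
Osmolar gap = measured − calculated = 303 − 301.3 = 1.7 mOsm/kg

1.7 mOsm/kg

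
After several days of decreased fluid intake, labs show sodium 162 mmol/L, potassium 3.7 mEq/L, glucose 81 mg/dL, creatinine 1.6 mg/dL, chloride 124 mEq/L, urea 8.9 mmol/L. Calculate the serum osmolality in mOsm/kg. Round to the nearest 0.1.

337.4 mOsm/kg

Calculated osmolality = 2·Na + glucose/18 + urea
= 2·162 + 81/18 + 8.9
= 324 + 4.50 + 8.90
= 337.4 mOsm/kg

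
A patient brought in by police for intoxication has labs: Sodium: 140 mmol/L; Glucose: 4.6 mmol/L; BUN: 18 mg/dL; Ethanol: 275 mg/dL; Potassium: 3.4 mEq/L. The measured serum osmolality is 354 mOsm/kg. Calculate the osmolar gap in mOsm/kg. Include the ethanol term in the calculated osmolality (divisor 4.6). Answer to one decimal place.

3.2 mOsm/kg

Calculated osmolality = 2·Na + glucose + BUN/2.8 + ethanol/4.6
= 2·140 + 4.6 + 18/2.8 + 275/4.6
= 280 + 4.60 + 6.43 + 59.78
= 350.81 mOsm/kg ≈ 350.8 mOsm/kg
Osmolar gap = measured − calculated = 354 − 350.8 = 3.2 mOsm/kg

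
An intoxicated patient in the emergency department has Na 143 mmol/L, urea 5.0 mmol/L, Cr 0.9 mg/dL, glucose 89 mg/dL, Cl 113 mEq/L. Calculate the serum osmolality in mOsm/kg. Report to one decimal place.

295.9 mOsm/kg

Calculated osmolality = 2·Na + glucose/18 + urea
= 2·143 + 89/18 + 5
= 286 + 4.94 + 5
= 295.94 mOsm/kg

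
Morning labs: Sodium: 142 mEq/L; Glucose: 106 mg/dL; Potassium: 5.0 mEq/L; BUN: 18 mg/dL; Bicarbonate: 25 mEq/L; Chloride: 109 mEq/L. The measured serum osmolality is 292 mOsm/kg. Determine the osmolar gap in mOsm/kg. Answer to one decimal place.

Calculated osmolality = 2·Na + glucose/18 + BUN/2.8
= 2·142 + 106/18 + 18/2.8
= 284 + 5.89 + 6.43
= 296.32 mOsm/kg ≈ 296.3 mOsm/kg
Osmolar gap = measured − calculated = 292 − 296.3 = -4.3 mOsm/kg

-4.3 mOsm/kg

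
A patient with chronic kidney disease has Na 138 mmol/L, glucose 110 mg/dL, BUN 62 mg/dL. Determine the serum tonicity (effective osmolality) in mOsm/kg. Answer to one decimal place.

282.1 mOsm/kg

Effective osmolality excludes urea (freely permeant across cell membranes):
2·Na + glucose/18
= 2·138 + 110/18
= 276 + 6.11
= 282.11 mOsm/kg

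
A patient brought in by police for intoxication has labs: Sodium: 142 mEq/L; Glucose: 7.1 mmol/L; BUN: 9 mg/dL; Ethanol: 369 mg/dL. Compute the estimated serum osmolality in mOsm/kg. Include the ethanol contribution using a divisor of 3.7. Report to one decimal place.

Calculated osmolality = 2·Na + glucose + BUN/2.8 + ethanol/3.7
= 2·142 + 7.1 + 9/2.8 + 369/3.7
= 284 + 7.10 + 3.21 + 99.73
= 394.04 mOsm/kg

394.0 mOsm/kg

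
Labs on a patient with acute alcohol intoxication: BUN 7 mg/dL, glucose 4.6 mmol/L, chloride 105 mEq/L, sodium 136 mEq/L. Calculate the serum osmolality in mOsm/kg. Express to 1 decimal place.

Calculated osmolality = 2·Na + glucose + BUN/2.8
= 2·136 + 4.6 + 7/2.8
= 272 + 4.60 + 2.50
= 279.1 mOsm/kg

279.1 mOsm/kg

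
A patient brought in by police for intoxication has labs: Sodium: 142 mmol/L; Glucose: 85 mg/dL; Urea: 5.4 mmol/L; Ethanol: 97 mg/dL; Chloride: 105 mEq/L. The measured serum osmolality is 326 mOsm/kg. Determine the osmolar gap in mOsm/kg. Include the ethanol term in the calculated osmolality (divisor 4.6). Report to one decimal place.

Calculated osmolality = 2·Na + glucose/18 + urea + ethanol/4.6
= 2·142 + 85/18 + 5.4 + 97/4.6
= 284 + 4.72 + 5.40 + 21.09
= 315.21 mOsm/kg ≈ 315.2 mOsm/kg
Osmolar gap = measured − calculated = 326 − 315.2 = 10.8 mOsm/kg

10.8 mOsm/kg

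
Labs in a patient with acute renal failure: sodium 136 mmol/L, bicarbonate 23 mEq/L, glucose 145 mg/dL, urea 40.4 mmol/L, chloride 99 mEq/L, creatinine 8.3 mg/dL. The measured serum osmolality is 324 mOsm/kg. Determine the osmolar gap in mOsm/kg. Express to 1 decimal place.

Calculated osmolality = 2·Na + glucose/18 + urea
= 2·136 + 145/18 + 40.4
= 272 + 8.06 + 40.40
= 320.46 mOsm/kg ≈ 320.5 mOsm/kg
Osmolar gap = measured − calculated = 324 − 320.5 = 3.5 mOsm/kg

3.5 mOsm/kg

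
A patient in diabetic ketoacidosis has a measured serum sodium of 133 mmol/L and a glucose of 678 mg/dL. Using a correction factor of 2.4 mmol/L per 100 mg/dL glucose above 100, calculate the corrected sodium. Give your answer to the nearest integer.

Corrected Na = measured Na + 2.4 · (glucose − 100)/100
= 133 + 2.4 · (678 − 100)/100
= 133 + 13.9
= 146.9 mmol/L

147 mmol/L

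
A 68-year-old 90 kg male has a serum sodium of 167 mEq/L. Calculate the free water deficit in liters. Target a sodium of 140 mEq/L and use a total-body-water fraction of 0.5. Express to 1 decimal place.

8.7 L

TBW = 0.5 · 90 = 45 L
Free water deficit = TBW · (Na/140 − 1)
= 45 · (167/140 − 1)
= 45 · 0.1929
= 8.68 L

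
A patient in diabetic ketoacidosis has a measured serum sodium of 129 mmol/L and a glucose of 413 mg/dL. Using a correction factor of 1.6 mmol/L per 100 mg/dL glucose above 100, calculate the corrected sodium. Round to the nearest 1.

Corrected Na = measured Na + 1.6 · (glucose − 100)/100
= 129 + 1.6 · (413 − 100)/100
= 129 + 5
= 134 mmol/L

134 mmol/L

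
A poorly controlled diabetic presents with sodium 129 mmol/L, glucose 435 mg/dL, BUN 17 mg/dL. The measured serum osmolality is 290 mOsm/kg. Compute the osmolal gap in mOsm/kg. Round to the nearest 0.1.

Calculated osmolality = 2·Na + glucose/18 + BUN/2.8
= 2·129 + 435/18 + 17/2.8
= 258 + 24.17 + 6.07
= 288.24 mOsm/kg ≈ 288.2 mOsm/kg
Osmolar gap = measured − calculated = 290 − 288.2 = 1.8 mOsm/kg

1.8 mOsm/kg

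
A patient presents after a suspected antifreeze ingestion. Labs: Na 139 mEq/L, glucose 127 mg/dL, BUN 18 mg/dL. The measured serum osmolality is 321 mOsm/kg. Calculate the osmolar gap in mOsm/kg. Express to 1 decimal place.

29.5 mOsm/kg

Calculated osmolality = 2·Na + glucose/18 + BUN/2.8
= 2·139 + 127/18 + 18/2.8
= 278 + 7.06 + 6.43
= 291.49 mOsm/kg ≈ 291.5 mOsm/kg
Osmolar gap = measured − calculated = 321 − 291.5 = 29.5 mOsm/kg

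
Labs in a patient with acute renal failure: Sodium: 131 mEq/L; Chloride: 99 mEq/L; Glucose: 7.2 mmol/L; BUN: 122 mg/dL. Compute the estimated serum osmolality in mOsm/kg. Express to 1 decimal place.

Calculated osmolality = 2·Na + glucose + BUN/2.8
= 2·131 + 7.2 + 122/2.8
= 262 + 7.20 + 43.57
= 312.77 mOsm/kg

312.8 mOsm/kg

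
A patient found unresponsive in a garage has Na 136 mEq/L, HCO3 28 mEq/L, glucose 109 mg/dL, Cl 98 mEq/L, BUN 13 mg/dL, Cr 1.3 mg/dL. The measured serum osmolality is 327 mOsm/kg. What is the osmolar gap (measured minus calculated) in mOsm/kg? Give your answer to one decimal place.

Calculated osmolality = 2·Na + glucose/18 + BUN/2.8
= 2·136 + 109/18 + 13/2.8
= 272 + 6.06 + 4.64
= 282.7 mOsm/kg ≈ 282.7 mOsm/kg
Osmolar gap = measured − calculated = 327 − 282.7 = 44.3 mOsm/kg

44.3 mOsm/kg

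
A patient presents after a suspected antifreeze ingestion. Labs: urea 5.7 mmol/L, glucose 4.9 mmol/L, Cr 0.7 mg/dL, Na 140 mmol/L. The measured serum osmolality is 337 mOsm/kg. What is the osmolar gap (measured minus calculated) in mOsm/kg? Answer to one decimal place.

46.4 mOsm/kg

Calculated osmolality = 2·Na + glucose + urea
= 2·140 + 4.9 + 5.7
= 280 + 4.90 + 5.70
= 290.6 mOsm/kg ≈ 290.6 mOsm/kg
Osmolar gap = measured − calculated = 337 − 290.6 = 46.4 mOsm/kg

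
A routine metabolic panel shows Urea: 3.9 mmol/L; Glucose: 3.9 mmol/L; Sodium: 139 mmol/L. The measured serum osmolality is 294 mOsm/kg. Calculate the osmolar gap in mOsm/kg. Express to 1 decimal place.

8.2 mOsm/kg

Calculated osmolality = 2·Na + glucose + urea
= 2·139 + 3.9 + 3.9
= 278 + 3.90 + 3.90
= 285.8 mOsm/kg ≈ 285.8 mOsm/kg
Osmolar gap = measured − calculated = 294 − 285.8 = 8.2 mOsm/kg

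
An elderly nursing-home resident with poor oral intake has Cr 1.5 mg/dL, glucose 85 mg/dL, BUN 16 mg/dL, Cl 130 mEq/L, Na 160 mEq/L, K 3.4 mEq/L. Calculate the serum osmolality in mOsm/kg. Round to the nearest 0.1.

Calculated osmolality = 2·Na + glucose/18 + BUN/2.8
= 2·160 + 85/18 + 16/2.8
= 320 + 4.72 + 5.71
= 330.43 mOsm/kg

330.4 mOsm/kg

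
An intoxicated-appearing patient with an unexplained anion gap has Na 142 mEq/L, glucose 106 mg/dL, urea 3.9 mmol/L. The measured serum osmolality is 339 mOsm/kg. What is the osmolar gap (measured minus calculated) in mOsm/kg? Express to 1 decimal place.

Calculated osmolality = 2·Na + glucose/18 + urea
= 2·142 + 106/18 + 3.9
= 284 + 5.89 + 3.90
= 293.79 mOsm/kg ≈ 293.8 mOsm/kg
Osmolar gap = measured − calculated = 339 − 293.8 = 45.2 mOsm/kg

45.2 mOsm/kg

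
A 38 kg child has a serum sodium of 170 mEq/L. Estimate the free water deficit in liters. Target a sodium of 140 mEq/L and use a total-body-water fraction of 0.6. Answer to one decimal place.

TBW = 0.6 · 38 = 22.8 L
Free water deficit = TBW · (Na/140 − 1)
= 22.8 · (170/140 − 1)
= 22.8 · 0.2143
= 4.89 L

4.9 L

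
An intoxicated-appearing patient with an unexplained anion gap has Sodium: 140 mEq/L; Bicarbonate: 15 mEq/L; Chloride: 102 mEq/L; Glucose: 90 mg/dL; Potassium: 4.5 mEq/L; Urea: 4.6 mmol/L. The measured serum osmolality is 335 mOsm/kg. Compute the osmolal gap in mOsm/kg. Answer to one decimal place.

Calculated osmolality = 2·Na + glucose/18 + urea
= 2·140 + 90/18 + 4.6
= 280 + 5 + 4.60
= 289.6 mOsm/kg ≈ 289.6 mOsm/kg
Osmolar gap = measured − calculated = 335 − 289.6 = 45.4 mOsm/kg

45.4 mOsm/kg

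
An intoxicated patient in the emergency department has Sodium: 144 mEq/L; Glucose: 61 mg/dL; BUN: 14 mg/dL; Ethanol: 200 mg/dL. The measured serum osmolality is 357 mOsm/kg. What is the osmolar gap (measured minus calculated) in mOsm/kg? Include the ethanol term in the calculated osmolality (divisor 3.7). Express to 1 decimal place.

Calculated osmolality = 2·Na + glucose/18 + BUN/2.8 + ethanol/3.7
= 2·144 + 61/18 + 14/2.8 + 200/3.7
= 288 + 3.39 + 5 + 54.05
= 350.44 mOsm/kg ≈ 350.4 mOsm/kg
Osmolar gap = measured − calculated = 357 − 350.4 = 6.6 mOsm/kg

6.6 mOsm/kg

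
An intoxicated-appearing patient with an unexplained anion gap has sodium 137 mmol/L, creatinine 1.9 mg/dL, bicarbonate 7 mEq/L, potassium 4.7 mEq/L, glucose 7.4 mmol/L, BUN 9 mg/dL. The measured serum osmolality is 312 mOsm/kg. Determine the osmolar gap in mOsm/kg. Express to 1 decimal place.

27.4 mOsm/kg

Calculated osmolality = 2·Na + glucose + BUN/2.8
= 2·137 + 7.4 + 9/2.8
= 274 + 7.40 + 3.21
= 284.61 mOsm/kg ≈ 284.6 mOsm/kg
Osmolar gap = measured − calculated = 312 − 284.6 = 27.4 mOsm/kg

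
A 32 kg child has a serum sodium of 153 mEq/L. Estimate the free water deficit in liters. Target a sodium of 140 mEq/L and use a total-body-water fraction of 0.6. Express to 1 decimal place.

TBW = 0.6 · 32 = 19.2 L
Free water deficit = TBW · (Na/140 − 1)
= 19.2 · (153/140 − 1)
= 19.2 · 0.0929
= 1.78 L

1.8 L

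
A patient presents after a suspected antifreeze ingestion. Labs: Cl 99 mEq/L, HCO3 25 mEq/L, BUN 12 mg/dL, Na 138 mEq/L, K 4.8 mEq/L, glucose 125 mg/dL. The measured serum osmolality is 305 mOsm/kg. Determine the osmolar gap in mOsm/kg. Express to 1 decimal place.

17.8 mOsm/kg

Calculated osmolality = 2·Na + glucose/18 + BUN/2.8
= 2·138 + 125/18 + 12/2.8
= 276 + 6.94 + 4.29
= 287.23 mOsm/kg ≈ 287.2 mOsm/kg
Osmolar gap = measured − calculated = 305 − 287.2 = 17.8 mOsm/kg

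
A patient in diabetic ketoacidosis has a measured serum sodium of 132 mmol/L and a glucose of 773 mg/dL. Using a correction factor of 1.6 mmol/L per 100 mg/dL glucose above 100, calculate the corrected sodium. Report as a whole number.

143 mmol/L

Corrected Na = measured Na + 1.6 · (glucose − 100)/100
= 132 + 1.6 · (773 − 100)/100
= 132 + 10.8
= 142.8 mmol/L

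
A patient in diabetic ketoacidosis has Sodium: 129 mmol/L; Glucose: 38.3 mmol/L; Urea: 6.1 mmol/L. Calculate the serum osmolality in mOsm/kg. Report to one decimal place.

Calculated osmolality = 2·Na + glucose + urea
= 2·129 + 38.3 + 6.1
= 258 + 38.30 + 6.10
= 302.4 mOsm/kg

302.4 mOsm/kg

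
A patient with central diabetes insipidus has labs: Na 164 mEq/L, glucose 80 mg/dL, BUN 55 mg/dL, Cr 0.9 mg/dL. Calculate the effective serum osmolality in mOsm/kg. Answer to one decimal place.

332.4 mOsm/kg

Effective osmolality excludes urea (freely permeant across cell membranes):
2·Na + glucose/18
= 2·164 + 80/18
= 328 + 4.44
= 332.44 mOsm/kg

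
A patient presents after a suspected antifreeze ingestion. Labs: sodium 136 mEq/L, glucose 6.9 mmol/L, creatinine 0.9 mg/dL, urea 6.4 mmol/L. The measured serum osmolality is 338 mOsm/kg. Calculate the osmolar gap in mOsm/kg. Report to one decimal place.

Calculated osmolality = 2·Na + glucose + urea
= 2·136 + 6.9 + 6.4
= 272 + 6.90 + 6.40
= 285.3 mOsm/kg ≈ 285.3 mOsm/kg
Osmolar gap = measured − calculated = 338 − 285.3 = 52.7 mOsm/kg

52.7 mOsm/kg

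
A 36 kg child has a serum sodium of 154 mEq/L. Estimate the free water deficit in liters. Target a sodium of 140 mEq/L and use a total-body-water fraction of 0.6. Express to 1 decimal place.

TBW = 0.6 · 36 = 21.6 L
Free water deficit = TBW · (Na/140 − 1)
= 21.6 · (154/140 − 1)
= 21.6 · 0.1
= 2.16 L

2.2 L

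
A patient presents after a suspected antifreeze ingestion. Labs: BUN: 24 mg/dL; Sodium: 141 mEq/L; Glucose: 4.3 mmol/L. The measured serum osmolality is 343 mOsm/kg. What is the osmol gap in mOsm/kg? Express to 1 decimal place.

48.1 mOsm/kg

Calculated osmolality = 2·Na + glucose + BUN/2.8
= 2·141 + 4.3 + 24/2.8
= 282 + 4.30 + 8.57
= 294.87 mOsm/kg ≈ 294.9 mOsm/kg
Osmolar gap = measured − calculated = 343 − 294.9 = 48.1 mOsm/kg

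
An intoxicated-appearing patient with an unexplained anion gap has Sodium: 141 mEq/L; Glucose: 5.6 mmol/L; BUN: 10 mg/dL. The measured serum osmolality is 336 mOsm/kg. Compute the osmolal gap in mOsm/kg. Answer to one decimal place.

44.8 mOsm/kg

Calculated osmolality = 2·Na + glucose + BUN/2.8
= 2·141 + 5.6 + 10/2.8
= 282 + 5.60 + 3.57
= 291.17 mOsm/kg ≈ 291.2 mOsm/kg
Osmolar gap = measured − calculated = 336 − 291.2 = 44.8 mOsm/kg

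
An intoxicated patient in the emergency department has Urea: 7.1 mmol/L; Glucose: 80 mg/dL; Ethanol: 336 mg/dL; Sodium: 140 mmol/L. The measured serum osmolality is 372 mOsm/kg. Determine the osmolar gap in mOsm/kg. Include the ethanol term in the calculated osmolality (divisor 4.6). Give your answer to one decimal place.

7.4 mOsm/kg

Calculated osmolality = 2·Na + glucose/18 + urea + ethanol/4.6
= 2·140 + 80/18 + 7.1 + 336/4.6
= 280 + 4.44 + 7.10 + 73.04
= 364.58 mOsm/kg ≈ 364.6 mOsm/kg
Osmolar gap = measured − calculated = 372 − 364.6 = 7.4 mOsm/kg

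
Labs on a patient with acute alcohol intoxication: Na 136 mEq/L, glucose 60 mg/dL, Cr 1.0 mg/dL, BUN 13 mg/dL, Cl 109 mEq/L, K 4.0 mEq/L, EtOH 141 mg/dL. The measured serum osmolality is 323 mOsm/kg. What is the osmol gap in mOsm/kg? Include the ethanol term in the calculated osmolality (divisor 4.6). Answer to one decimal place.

12.4 mOsm/kg

Calculated osmolality = 2·Na + glucose/18 + BUN/2.8 + ethanol/4.6
= 2·136 + 60/18 + 13/2.8 + 141/4.6
= 272 + 3.33 + 4.64 + 30.65
= 310.62 mOsm/kg ≈ 310.6 mOsm/kg
Osmolar gap = measured − calculated = 323 − 310.6 = 12.4 mOsm/kg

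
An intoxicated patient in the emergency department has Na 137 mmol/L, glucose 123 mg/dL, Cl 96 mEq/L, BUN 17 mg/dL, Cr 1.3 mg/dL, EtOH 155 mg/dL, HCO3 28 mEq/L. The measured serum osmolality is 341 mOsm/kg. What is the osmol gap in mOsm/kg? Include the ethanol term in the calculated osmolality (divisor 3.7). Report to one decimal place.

Calculated osmolality = 2·Na + glucose/18 + BUN/2.8 + ethanol/3.7
= 2·137 + 123/18 + 17/2.8 + 155/3.7
= 274 + 6.83 + 6.07 + 41.89
= 328.79 mOsm/kg ≈ 328.8 mOsm/kg
Osmolar gap = measured − calculated = 341 − 328.8 = 12.2 mOsm/kg

12.2 mOsm/kg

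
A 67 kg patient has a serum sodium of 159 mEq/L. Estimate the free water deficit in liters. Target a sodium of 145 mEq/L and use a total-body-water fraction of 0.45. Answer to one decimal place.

2.9 L

TBW = 0.45 · 67 = 30.15 L
Free water deficit = TBW · (Na/145 − 1)
= 30.15 · (159/145 − 1)
= 30.15 · 0.0966
= 2.91 L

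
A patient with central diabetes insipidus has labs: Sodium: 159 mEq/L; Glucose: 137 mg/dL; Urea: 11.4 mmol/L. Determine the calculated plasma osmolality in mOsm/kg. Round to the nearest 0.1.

Calculated osmolality = 2·Na + glucose/18 + urea
= 2·159 + 137/18 + 11.4
= 318 + 7.61 + 11.40
= 337.01 mOsm/kg

337.0 mOsm/kg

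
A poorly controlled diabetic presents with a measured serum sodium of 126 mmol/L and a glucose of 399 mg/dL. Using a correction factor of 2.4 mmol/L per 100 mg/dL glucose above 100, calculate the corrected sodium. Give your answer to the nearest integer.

133 mmol/L

Corrected Na = measured Na + 2.4 · (glucose − 100)/100
= 126 + 2.4 · (399 − 100)/100
= 126 + 7.2
= 133.2 mmol/L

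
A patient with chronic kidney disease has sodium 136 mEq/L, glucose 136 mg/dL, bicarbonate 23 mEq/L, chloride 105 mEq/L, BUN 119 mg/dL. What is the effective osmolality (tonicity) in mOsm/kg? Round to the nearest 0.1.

279.6 mOsm/kg

Effective osmolality excludes urea (freely permeant across cell membranes):
2·Na + glucose/18
= 2·136 + 136/18
= 272 + 7.56
= 279.56 mOsm/kg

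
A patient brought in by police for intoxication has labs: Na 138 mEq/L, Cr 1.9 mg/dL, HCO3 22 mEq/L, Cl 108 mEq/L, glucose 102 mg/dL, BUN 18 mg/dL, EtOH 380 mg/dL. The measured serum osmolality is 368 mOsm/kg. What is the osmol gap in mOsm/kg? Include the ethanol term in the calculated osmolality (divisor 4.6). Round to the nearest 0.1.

Calculated osmolality = 2·Na + glucose/18 + BUN/2.8 + ethanol/4.6
= 2·138 + 102/18 + 18/2.8 + 380/4.6
= 276 + 5.67 + 6.43 + 82.61
= 370.71 mOsm/kg ≈ 370.7 mOsm/kg
Osmolar gap = measured − calculated = 368 − 370.7 = -2.7 mOsm/kg

-2.7 mOsm/kg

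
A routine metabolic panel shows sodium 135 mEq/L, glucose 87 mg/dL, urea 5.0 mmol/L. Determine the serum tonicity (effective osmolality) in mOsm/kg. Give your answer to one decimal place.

274.8 mOsm/kg

Effective osmolality excludes urea (freely permeant across cell membranes):
2·Na + glucose/18
= 2·135 + 87/18
= 270 + 4.83
= 274.83 mOsm/kg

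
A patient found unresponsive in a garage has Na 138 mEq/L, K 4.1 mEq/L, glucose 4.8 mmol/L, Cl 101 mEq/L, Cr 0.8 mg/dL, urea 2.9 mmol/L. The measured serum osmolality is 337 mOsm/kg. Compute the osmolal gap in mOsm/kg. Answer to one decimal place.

Calculated osmolality = 2·Na + glucose + urea
= 2·138 + 4.8 + 2.9
= 276 + 4.80 + 2.90
= 283.7 mOsm/kg ≈ 283.7 mOsm/kg
Osmolar gap = measured − calculated = 337 − 283.7 = 53.3 mOsm/kg

53.3 mOsm/kg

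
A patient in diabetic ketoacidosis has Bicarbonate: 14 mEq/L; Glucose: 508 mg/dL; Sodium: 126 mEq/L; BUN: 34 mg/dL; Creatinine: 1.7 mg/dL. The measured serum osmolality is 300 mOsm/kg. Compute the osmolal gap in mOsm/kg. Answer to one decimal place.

7.6 mOsm/kg

Calculated osmolality = 2·Na + glucose/18 + BUN/2.8
= 2·126 + 508/18 + 34/2.8
= 252 + 28.22 + 12.14
= 292.36 mOsm/kg ≈ 292.4 mOsm/kg
Osmolar gap = measured − calculated = 300 − 292.4 = 7.6 mOsm/kg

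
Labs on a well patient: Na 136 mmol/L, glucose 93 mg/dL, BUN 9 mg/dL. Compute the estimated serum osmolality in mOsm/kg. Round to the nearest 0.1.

280.4 mOsm/kg

Calculated osmolality = 2·Na + glucose/18 + BUN/2.8
= 2·136 + 93/18 + 9/2.8
= 272 + 5.17 + 3.21
= 280.38 mOsm/kg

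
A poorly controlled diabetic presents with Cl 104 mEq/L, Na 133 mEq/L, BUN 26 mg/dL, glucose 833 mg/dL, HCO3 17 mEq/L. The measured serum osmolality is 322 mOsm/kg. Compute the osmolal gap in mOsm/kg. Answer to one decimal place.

Calculated osmolality = 2·Na + glucose/18 + BUN/2.8
= 2·133 + 833/18 + 26/2.8
= 266 + 46.28 + 9.29
= 321.57 mOsm/kg ≈ 321.6 mOsm/kg
Osmolar gap = measured − calculated = 322 − 321.6 = 0.4 mOsm/kg

0.4 mOsm/kg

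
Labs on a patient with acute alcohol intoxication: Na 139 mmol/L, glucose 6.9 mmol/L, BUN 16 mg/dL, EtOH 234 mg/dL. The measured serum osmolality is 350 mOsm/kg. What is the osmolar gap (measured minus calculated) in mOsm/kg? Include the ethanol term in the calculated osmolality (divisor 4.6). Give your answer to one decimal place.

Calculated osmolality = 2·Na + glucose + BUN/2.8 + ethanol/4.6
= 2·139 + 6.9 + 16/2.8 + 234/4.6
= 278 + 6.90 + 5.71 + 50.87
= 341.48 mOsm/kg ≈ 341.5 mOsm/kg
Osmolar gap = measured − calculated = 350 − 341.5 = 8.5 mOsm/kg

8.5 mOsm/kg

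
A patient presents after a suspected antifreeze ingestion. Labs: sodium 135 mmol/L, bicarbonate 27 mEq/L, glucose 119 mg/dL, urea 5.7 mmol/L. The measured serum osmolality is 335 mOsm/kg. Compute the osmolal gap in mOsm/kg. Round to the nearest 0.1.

Calculated osmolality = 2·Na + glucose/18 + urea
= 2·135 + 119/18 + 5.7
= 270 + 6.61 + 5.70
= 282.31 mOsm/kg ≈ 282.3 mOsm/kg
Osmolar gap = measured − calculated = 335 − 282.3 = 52.7 mOsm/kg

52.7 mOsm/kg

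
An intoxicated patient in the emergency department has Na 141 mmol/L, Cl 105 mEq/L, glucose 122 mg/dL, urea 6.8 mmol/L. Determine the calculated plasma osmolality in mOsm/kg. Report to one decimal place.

Calculated osmolality = 2·Na + glucose/18 + urea
= 2·141 + 122/18 + 6.8
= 282 + 6.78 + 6.80
= 295.58 mOsm/kg

295.6 mOsm/kg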